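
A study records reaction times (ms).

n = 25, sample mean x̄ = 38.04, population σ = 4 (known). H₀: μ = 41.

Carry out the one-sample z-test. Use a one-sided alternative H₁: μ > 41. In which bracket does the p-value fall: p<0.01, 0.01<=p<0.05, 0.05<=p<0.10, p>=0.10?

p-value bracket: p>=0.10

SE = σ/√n = 4/√25 = 0.8000
z = (x̄−μ₀)/SE = (38.04−41)/0.8000 = -3.7000
p-value (one-sided, H₁ greater) = 0.99989
→ bracket: p>=0.10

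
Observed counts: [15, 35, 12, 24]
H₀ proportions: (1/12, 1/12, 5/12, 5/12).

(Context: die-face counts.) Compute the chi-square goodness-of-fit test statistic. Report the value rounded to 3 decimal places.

test statistic = 136.419

n = 86; E_i = n·p_i = [7.17, 7.17, 35.83, 35.83]
χ² = (15−7.17)²/7.17 + (35−7.17)²/7.17 + (12−35.83)²/35.83 + (24−35.83)²/35.83 = 136.4186
df = 3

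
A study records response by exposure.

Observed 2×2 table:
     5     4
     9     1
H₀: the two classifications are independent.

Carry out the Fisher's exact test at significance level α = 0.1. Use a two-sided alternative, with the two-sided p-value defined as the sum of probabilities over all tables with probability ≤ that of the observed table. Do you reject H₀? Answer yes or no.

reject H₀: no

Margins: r₁=9, r₂=10, c₁=14, c₂=5, n=19
p_obs = C(9,5)·C(10,9)/C(19,14); sum pmf over tables with pmf ≤ p_obs
p-value (two-sided) = 0.14087
At α=0.1: p ≥ α → fail to reject H₀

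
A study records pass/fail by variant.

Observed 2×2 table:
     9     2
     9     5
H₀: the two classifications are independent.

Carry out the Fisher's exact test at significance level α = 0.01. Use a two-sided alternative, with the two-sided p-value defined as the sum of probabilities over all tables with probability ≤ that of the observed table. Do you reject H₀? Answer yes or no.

reject H₀: no

Margins: r₁=11, r₂=14, c₁=18, c₂=7, n=25
p_obs = C(11,9)·C(14,9)/C(25,18); sum pmf over tables with pmf ≤ p_obs
p-value (two-sided) = 0.40652
At α=0.01: p ≥ α → fail to reject H₀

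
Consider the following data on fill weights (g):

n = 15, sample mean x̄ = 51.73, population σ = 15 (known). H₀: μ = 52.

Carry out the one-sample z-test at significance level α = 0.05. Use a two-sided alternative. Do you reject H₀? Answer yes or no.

SE = σ/√n = 15/√15 = 3.8730
z = (x̄−μ₀)/SE = (51.73−52)/3.8730 = -0.0697
p-value (two-sided) = 0.94442
At α=0.05: p ≥ α → fail to reject H₀

reject H₀: no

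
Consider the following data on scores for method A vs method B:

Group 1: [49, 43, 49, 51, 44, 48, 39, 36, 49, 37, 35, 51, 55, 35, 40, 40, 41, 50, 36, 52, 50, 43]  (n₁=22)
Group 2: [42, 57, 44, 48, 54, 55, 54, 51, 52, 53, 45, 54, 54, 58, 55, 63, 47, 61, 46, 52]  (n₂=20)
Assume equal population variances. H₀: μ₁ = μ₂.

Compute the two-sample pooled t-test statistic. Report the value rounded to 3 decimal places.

x̄₁=44.227, s₁=6.369, n₁=22
x̄₂=52.250, s₂=5.562, n₂=20
s_p² = [21·6.369² + 19·5.562²]/40 = 35.9903
SE = √(s_p²·(1/22+1/20)) = 1.8535
t = (44.227−52.250)/1.8535 = -4.3284
df = 40

test statistic = -4.328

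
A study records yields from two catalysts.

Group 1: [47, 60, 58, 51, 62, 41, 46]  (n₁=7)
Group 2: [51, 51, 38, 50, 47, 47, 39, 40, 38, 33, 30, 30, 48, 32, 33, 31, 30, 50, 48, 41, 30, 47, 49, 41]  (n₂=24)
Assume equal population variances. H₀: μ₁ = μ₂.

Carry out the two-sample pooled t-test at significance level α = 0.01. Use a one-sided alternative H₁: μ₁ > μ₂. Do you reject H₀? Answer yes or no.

x̄₁=52.143, s₁=7.988, n₁=7
x̄₂=40.583, s₂=7.923, n₂=24
s_p² = [6·7.988² + 23·7.923²]/29 = 62.9893
SE = √(s_p²·(1/7+1/24)) = 3.4093
t = (52.143−40.583)/3.4093 = 3.3906
df = 29
p-value (one-sided, H₁ greater) = 0.00101
At α=0.01: p < α → reject H₀

reject H₀: yes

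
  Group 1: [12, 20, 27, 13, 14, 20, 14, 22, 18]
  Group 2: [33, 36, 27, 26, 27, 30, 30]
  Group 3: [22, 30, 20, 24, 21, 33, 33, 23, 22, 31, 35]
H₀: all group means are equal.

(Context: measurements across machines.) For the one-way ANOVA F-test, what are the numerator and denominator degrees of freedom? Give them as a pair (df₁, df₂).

degrees of freedom = [2, 24]

k = 3 groups, N = 27 total
df = (k−1, N−k) = (3−1, 27−3) = (2, 24)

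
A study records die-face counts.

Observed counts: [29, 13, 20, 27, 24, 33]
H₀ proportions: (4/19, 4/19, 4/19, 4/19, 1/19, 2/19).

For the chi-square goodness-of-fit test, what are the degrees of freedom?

degrees of freedom = 5

df = k − 1 = 6 − 1 = 5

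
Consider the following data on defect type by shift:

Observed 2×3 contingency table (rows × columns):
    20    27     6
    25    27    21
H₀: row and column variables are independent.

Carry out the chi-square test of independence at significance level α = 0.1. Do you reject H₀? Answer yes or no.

reject H₀: yes

Row totals [53, 73], col totals [45, 54, 27], n=126
χ² = (20−18.93)²/18.93 + (27−22.71)²/22.71 + (6−11.36)²/11.36 + (25−26.07)²/26.07 + (27−31.29)²/31.29 + (21−15.64)²/15.64 = 5.8620
df = 2
p-value (upper-tail) = 0.05334
At α=0.1: p < α → reject H₀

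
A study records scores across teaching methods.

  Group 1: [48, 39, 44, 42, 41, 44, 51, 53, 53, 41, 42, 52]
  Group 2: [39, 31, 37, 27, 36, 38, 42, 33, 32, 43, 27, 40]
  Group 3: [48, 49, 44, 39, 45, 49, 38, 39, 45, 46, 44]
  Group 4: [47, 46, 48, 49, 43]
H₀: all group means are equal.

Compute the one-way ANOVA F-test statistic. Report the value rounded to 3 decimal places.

test statistic = 12.691

Group means [45.83, 35.42, 44.18, 46.60], grand mean 42.350
SSB = Σnᵢ(x̄ᵢ−x̄)² = 849.680; SSW = ΣΣ(x−x̄ᵢ)² = 803.420
MSB = 849.680/3 = 283.2268; MSW = 803.420/36 = 22.3172
F = MSB/MSW = 12.6910
df = (3, 36)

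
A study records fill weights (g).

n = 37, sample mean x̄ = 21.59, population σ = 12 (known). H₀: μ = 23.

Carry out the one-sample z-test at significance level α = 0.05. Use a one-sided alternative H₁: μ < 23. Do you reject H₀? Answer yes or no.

reject H₀: no

SE = σ/√n = 12/√37 = 1.9728
z = (x̄−μ₀)/SE = (21.59−23)/1.9728 = -0.7147
p-value (one-sided, H₁ less) = 0.23739
At α=0.05: p ≥ α → fail to reject H₀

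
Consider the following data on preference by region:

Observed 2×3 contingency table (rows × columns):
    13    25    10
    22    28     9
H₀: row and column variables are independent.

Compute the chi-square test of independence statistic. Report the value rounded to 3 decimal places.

Row totals [48, 59], col totals [35, 53, 19], n=107
χ² = (13−15.70)²/15.70 + (25−23.78)²/23.78 + (10−8.52)²/8.52 + (22−19.30)²/19.30 + (28−29.22)²/29.22 + (9−10.48)²/10.48 = 1.4209
df = 2

test statistic = 1.421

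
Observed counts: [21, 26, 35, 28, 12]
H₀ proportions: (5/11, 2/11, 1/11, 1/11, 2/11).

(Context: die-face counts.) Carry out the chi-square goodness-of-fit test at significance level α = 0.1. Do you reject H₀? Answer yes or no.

n = 122; E_i = n·p_i = [55.45, 22.18, 11.09, 11.09, 22.18]
χ² = (21−55.45)²/55.45 + (26−22.18)²/22.18 + (35−11.09)²/11.09 + (28−11.09)²/11.09 + (12−22.18)²/22.18 = 104.0590
df = 4
p-value (upper-tail) = 0.00000
At α=0.1: p < α → reject H₀

reject H₀: yes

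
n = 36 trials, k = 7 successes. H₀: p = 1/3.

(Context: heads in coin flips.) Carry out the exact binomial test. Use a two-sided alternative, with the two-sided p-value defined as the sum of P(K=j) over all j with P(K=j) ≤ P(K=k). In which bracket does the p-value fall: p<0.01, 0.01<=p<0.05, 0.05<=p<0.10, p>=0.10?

Exact binomial: n=36, k=7, p₀=1/3=0.3333
P(X=j) = C(n,j)·p₀^j·(1−p₀)^(n−j); p = Σ P(X=j) over j with P(X=j) ≤ P(X=7)
p-value (two-sided) = 0.07971
→ bracket: 0.05<=p<0.10

p-value bracket: 0.05<=p<0.10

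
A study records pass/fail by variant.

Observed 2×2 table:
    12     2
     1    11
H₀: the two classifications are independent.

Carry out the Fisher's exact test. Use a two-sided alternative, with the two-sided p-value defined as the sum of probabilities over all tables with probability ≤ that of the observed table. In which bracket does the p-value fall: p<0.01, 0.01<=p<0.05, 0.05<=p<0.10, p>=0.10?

p-value bracket: p<0.01

Margins: r₁=14, r₂=12, c₁=13, c₂=13, n=26
p_obs = C(14,12)·C(12,1)/C(26,13); sum pmf over tables with pmf ≤ p_obs
p-value (two-sided) = 0.00021
→ bracket: p<0.01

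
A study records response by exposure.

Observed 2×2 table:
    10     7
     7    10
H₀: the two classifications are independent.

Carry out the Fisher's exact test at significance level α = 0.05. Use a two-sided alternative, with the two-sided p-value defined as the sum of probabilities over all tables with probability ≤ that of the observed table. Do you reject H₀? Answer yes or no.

reject H₀: no

Margins: r₁=17, r₂=17, c₁=17, c₂=17, n=34
p_obs = C(17,10)·C(17,7)/C(34,17); sum pmf over tables with pmf ≤ p_obs
p-value (two-sided) = 0.49351
At α=0.05: p ≥ α → fail to reject H₀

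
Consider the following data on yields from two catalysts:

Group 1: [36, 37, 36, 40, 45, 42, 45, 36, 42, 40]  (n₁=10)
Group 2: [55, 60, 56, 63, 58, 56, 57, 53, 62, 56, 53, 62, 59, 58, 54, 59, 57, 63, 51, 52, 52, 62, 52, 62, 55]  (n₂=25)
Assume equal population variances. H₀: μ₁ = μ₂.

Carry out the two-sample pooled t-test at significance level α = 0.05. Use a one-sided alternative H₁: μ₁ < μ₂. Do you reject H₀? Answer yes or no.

reject H₀: yes

x̄₁=39.900, s₁=3.573, n₁=10
x̄₂=57.080, s₂=3.840, n₂=25
s_p² = [9·3.573² + 24·3.840²]/33 = 14.2042
SE = √(s_p²·(1/10+1/25)) = 1.4102
t = (39.900−57.080)/1.4102 = -12.1829
df = 33
p-value (one-sided, H₁ less) = 0.00000
At α=0.05: p < α → reject H₀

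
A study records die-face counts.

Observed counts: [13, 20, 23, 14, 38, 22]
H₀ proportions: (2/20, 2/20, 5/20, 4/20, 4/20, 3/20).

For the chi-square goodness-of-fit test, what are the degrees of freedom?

df = k − 1 = 6 − 1 = 5

degrees of freedom = 5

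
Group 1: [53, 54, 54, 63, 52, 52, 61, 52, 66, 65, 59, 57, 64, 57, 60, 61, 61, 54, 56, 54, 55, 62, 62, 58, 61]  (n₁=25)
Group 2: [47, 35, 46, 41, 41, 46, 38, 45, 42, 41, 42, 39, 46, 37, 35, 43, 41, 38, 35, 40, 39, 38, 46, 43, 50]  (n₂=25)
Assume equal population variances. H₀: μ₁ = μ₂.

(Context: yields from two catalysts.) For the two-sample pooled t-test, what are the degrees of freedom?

degrees of freedom = 48

df = n₁ + n₂ − 2 = 25 + 25 − 2 = 48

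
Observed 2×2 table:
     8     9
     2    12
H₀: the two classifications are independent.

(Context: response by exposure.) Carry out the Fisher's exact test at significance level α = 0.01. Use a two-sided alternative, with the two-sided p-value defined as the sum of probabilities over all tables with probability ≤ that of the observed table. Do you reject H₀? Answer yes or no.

reject H₀: no

Margins: r₁=17, r₂=14, c₁=10, c₂=21, n=31
p_obs = C(17,8)·C(14,2)/C(31,10); sum pmf over tables with pmf ≤ p_obs
p-value (two-sided) = 0.06799
At α=0.01: p ≥ α → fail to reject H₀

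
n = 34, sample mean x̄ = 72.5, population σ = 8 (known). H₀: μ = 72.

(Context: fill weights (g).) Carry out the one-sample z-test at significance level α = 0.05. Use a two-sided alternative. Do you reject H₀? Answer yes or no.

reject H₀: no

SE = σ/√n = 8/√34 = 1.3720
z = (x̄−μ₀)/SE = (72.5−72)/1.3720 = 0.3644
p-value (two-sided) = 0.71553
At α=0.05: p ≥ α → fail to reject H₀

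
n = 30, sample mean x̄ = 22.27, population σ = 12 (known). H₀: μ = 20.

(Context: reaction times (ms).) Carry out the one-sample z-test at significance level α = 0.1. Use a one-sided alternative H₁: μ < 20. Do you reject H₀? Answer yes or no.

SE = σ/√n = 12/√30 = 2.1909
z = (x̄−μ₀)/SE = (22.27−20)/2.1909 = 1.0361
p-value (one-sided, H₁ less) = 0.84992
At α=0.1: p ≥ α → fail to reject H₀

reject H₀: no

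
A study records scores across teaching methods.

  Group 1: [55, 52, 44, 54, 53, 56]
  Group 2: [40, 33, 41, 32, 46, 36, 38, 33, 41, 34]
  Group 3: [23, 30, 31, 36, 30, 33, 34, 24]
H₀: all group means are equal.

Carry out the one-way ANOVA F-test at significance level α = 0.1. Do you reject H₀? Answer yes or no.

reject H₀: yes

Group means [52.33, 37.40, 30.12], grand mean 38.708
SSB = Σnᵢ(x̄ᵢ−x̄)² = 1720.350; SSW = ΣΣ(x−x̄ᵢ)² = 428.608
MSB = 1720.350/2 = 860.1750; MSW = 428.608/21 = 20.4099
F = MSB/MSW = 42.1449
df = (2, 21)
p-value (upper-tail) = 0.00000
At α=0.1: p < α → reject H₀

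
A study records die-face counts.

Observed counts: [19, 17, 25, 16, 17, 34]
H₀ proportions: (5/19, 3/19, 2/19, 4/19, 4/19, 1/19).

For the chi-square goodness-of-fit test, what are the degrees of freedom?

degrees of freedom = 5

df = k − 1 = 6 − 1 = 5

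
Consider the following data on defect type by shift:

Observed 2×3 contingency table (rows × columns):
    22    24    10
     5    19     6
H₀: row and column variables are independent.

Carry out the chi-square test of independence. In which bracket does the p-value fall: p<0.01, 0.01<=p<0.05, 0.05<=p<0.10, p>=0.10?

p-value bracket: 0.05<=p<0.10

Row totals [56, 30], col totals [27, 43, 16], n=86
χ² = (22−17.58)²/17.58 + (24−28.00)²/28.00 + (10−10.42)²/10.42 + (5−9.42)²/9.42 + (19−15.00)²/15.00 + (6−5.58)²/5.58 = 4.8697
df = 2
p-value (upper-tail) = 0.08761
→ bracket: 0.05<=p<0.10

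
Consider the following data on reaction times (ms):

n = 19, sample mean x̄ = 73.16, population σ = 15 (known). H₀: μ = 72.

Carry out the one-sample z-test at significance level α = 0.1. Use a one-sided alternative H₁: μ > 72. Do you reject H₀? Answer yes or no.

reject H₀: no

SE = σ/√n = 15/√19 = 3.4412
z = (x̄−μ₀)/SE = (73.16−72)/3.4412 = 0.3371
p-value (one-sided, H₁ greater) = 0.36803
At α=0.1: p ≥ α → fail to reject H₀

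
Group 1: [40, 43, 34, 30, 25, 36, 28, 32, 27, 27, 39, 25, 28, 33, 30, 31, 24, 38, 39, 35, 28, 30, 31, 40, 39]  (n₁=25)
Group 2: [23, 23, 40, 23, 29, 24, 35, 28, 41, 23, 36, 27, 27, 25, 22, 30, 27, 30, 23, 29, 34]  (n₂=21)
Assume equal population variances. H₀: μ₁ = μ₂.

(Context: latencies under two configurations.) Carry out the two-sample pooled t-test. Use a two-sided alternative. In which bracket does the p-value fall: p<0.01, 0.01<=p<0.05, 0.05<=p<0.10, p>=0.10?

x̄₁=32.480, s₁=5.516, n₁=25
x̄₂=28.524, s₂=5.724, n₂=21
s_p² = [24·5.516² + 20·5.724²]/44 = 31.4881
SE = √(s_p²·(1/25+1/21)) = 1.6610
t = (32.480−28.524)/1.6610 = 2.3818
df = 44
p-value (two-sided) = 0.02162
→ bracket: 0.01<=p<0.05

p-value bracket: 0.01<=p<0.05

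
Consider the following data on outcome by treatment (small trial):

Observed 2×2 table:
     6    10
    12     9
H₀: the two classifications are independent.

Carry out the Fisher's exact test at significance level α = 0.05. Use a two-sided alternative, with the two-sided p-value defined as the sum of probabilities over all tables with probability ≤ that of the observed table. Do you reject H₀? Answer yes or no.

reject H₀: no

Margins: r₁=16, r₂=21, c₁=18, c₂=19, n=37
p_obs = C(16,6)·C(21,12)/C(37,18); sum pmf over tables with pmf ≤ p_obs
p-value (two-sided) = 0.32454
At α=0.05: p ≥ α → fail to reject H₀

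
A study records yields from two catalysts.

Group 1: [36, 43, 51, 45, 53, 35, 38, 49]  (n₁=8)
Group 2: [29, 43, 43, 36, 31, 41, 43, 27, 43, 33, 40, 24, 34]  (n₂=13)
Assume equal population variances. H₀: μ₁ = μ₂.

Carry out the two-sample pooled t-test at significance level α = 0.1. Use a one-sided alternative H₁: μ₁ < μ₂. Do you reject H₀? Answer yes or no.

reject H₀: no

x̄₁=43.750, s₁=6.944, n₁=8
x̄₂=35.923, s₂=6.763, n₂=13
s_p² = [7·6.944² + 12·6.763²]/19 = 46.6538
SE = √(s_p²·(1/8+1/13)) = 3.0693
t = (43.750−35.923)/3.0693 = 2.5501
df = 19
p-value (one-sided, H₁ less) = 0.99022
At α=0.1: p ≥ α → fail to reject H₀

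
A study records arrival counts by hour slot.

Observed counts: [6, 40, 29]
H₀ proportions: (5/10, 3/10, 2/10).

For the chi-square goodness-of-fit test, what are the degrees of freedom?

degrees of freedom = 2

df = k − 1 = 3 − 1 = 2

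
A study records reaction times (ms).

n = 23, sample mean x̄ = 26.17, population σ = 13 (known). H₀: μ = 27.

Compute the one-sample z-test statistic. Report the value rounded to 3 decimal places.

test statistic = -0.306

SE = σ/√n = 13/√23 = 2.7107
z = (x̄−μ₀)/SE = (26.17−27)/2.7107 = -0.3062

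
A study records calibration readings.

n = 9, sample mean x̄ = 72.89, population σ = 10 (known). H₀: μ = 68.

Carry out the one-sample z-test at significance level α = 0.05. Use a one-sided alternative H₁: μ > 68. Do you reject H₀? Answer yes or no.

reject H₀: no

SE = σ/√n = 10/√9 = 3.3333
z = (x̄−μ₀)/SE = (72.89−68)/3.3333 = 1.4670
p-value (one-sided, H₁ greater) = 0.07119
At α=0.05: p ≥ α → fail to reject H₀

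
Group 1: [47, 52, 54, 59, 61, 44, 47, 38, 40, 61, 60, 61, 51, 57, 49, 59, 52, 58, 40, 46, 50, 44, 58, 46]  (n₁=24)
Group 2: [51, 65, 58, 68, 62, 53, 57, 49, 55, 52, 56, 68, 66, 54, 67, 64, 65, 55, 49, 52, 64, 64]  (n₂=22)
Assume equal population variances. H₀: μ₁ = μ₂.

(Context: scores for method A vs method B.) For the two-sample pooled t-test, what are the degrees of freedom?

degrees of freedom = 44

df = n₁ + n₂ − 2 = 24 + 22 − 2 = 44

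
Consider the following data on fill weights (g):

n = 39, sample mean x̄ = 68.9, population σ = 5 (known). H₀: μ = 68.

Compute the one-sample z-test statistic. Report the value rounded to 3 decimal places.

SE = σ/√n = 5/√39 = 0.8006
z = (x̄−μ₀)/SE = (68.9−68)/0.8006 = 1.1241

test statistic = 1.124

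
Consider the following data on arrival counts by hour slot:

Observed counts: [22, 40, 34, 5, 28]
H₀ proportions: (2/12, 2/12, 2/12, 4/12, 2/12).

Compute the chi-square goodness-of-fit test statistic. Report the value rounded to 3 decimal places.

n = 129; E_i = n·p_i = [21.50, 21.50, 21.50, 43.00, 21.50]
χ² = (22−21.50)²/21.50 + (40−21.50)²/21.50 + (34−21.50)²/21.50 + (5−43.00)²/43.00 + (28−21.50)²/21.50 = 58.7442
df = 4

test statistic = 58.744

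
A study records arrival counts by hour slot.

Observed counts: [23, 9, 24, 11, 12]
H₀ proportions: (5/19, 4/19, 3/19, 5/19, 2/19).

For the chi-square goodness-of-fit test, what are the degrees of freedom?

df = k − 1 = 5 − 1 = 4

degrees of freedom = 4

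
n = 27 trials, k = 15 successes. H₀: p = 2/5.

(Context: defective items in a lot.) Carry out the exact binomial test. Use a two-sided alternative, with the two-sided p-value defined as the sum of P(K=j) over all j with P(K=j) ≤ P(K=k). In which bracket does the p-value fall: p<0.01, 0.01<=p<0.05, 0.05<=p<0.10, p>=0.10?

Exact binomial: n=27, k=15, p₀=2/5=0.4000
P(X=j) = C(n,j)·p₀^j·(1−p₀)^(n−j); p = Σ P(X=j) over j with P(X=j) ≤ P(X=15)
p-value (two-sided) = 0.11642
→ bracket: p>=0.10

p-value bracket: p>=0.10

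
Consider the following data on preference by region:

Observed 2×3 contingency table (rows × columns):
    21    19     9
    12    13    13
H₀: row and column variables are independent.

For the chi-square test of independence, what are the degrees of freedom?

degrees of freedom = 2

df = (r−1)(c−1) = (2−1)·(3−1) = 2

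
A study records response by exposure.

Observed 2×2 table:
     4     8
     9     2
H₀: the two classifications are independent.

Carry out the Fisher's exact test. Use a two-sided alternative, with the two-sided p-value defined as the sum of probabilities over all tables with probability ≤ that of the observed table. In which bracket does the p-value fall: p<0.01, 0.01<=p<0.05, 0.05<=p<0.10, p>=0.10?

p-value bracket: 0.01<=p<0.05

Margins: r₁=12, r₂=11, c₁=13, c₂=10, n=23
p_obs = C(12,4)·C(11,9)/C(23,13); sum pmf over tables with pmf ≤ p_obs
p-value (two-sided) = 0.03607
→ bracket: 0.01<=p<0.05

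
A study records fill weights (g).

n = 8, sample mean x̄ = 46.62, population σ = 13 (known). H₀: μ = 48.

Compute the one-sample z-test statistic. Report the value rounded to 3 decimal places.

SE = σ/√n = 13/√8 = 4.5962
z = (x̄−μ₀)/SE = (46.62−48)/4.5962 = -0.3002

test statistic = -0.300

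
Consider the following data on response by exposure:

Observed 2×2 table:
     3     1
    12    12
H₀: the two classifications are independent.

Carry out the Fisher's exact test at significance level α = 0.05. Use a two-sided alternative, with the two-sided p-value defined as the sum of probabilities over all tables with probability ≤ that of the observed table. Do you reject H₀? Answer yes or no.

reject H₀: no

Margins: r₁=4, r₂=24, c₁=15, c₂=13, n=28
p_obs = C(4,3)·C(24,12)/C(28,15); sum pmf over tables with pmf ≤ p_obs
p-value (two-sided) = 0.60000
At α=0.05: p ≥ α → fail to reject H₀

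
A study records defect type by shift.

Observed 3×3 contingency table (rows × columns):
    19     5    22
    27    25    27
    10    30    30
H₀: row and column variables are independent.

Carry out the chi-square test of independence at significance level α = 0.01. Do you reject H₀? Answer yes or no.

Row totals [46, 79, 70], col totals [56, 60, 79], n=195
χ² = (19−13.21)²/13.21 + (5−14.15)²/14.15 + (22−18.64)²/18.64 + (27−22.69)²/22.69 + (25−24.31)²/24.31 + (27−32.01)²/32.01 + (10−20.10)²/20.10 + (30−21.54)²/21.54 + (30−28.36)²/28.36 = 19.1834
df = 4
p-value (upper-tail) = 0.00072
At α=0.01: p < α → reject H₀

reject H₀: yes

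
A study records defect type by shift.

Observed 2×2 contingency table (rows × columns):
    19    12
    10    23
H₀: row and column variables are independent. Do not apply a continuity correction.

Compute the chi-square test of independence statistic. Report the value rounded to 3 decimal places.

test statistic = 6.194

Row totals [31, 33], col totals [29, 35], n=64
χ² = (19−14.05)²/14.05 + (12−16.95)²/16.95 + (10−14.95)²/14.95 + (23−18.05)²/18.05 = 6.1938
df = 1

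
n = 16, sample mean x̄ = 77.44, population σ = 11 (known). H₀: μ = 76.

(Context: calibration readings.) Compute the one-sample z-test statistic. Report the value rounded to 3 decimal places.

SE = σ/√n = 11/√16 = 2.7500
z = (x̄−μ₀)/SE = (77.44−76)/2.7500 = 0.5236

test statistic = 0.524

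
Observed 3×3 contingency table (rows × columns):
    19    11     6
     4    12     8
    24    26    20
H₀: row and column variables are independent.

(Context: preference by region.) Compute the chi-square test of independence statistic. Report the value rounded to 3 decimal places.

Row totals [36, 24, 70], col totals [47, 49, 34], n=130
χ² = (19−13.02)²/13.02 + (11−13.57)²/13.57 + (6−9.42)²/9.42 + (4−8.68)²/8.68 + (12−9.05)²/9.05 + (8−6.28)²/6.28 + (24−25.31)²/25.31 + (26−26.38)²/26.38 + (20−18.31)²/18.31 = 8.6652
df = 4

test statistic = 8.665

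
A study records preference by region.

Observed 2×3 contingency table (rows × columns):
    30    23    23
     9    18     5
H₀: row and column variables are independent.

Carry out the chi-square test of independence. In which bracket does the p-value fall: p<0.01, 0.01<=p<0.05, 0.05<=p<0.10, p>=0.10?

Row totals [76, 32], col totals [39, 41, 28], n=108
χ² = (30−27.44)²/27.44 + (23−28.85)²/28.85 + (23−19.70)²/19.70 + (9−11.56)²/11.56 + (18−12.15)²/12.15 + (5−8.30)²/8.30 = 6.6701
df = 2
p-value (upper-tail) = 0.03561
→ bracket: 0.01<=p<0.05

p-value bracket: 0.01<=p<0.05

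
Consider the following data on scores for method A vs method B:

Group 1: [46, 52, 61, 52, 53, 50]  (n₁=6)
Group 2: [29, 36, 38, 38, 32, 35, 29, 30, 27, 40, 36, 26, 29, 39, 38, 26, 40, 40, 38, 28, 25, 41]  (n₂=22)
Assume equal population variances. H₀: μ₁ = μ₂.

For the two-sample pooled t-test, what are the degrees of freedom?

degrees of freedom = 26

df = n₁ + n₂ − 2 = 6 + 22 − 2 = 26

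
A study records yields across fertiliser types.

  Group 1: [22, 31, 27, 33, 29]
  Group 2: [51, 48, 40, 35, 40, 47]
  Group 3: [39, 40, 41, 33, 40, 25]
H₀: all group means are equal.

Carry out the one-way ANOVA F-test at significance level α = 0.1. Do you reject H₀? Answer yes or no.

Group means [28.40, 43.50, 36.33], grand mean 36.529
SSB = Σnᵢ(x̄ᵢ−x̄)² = 622.202; SSW = ΣΣ(x−x̄ᵢ)² = 452.033
MSB = 622.202/2 = 311.1010; MSW = 452.033/14 = 32.2881
F = MSB/MSW = 9.6352
df = (2, 14)
p-value (upper-tail) = 0.00234
At α=0.1: p < α → reject H₀

reject H₀: yes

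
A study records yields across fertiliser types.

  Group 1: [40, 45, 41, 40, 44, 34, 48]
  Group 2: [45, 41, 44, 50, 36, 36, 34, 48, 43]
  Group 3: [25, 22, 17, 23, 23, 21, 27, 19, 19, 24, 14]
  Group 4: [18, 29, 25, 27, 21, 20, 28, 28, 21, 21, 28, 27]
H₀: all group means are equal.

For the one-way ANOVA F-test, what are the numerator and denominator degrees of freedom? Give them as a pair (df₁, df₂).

degrees of freedom = [3, 35]

k = 4 groups, N = 39 total
df = (k−1, N−k) = (4−1, 39−4) = (3, 35)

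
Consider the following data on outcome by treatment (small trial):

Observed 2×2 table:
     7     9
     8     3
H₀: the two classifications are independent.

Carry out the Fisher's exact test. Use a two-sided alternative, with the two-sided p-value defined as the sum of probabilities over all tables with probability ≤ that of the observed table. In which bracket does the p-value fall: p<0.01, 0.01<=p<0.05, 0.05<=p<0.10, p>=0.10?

p-value bracket: p>=0.10

Margins: r₁=16, r₂=11, c₁=15, c₂=12, n=27
p_obs = C(16,7)·C(11,8)/C(27,15); sum pmf over tables with pmf ≤ p_obs
p-value (two-sided) = 0.23883
→ bracket: p>=0.10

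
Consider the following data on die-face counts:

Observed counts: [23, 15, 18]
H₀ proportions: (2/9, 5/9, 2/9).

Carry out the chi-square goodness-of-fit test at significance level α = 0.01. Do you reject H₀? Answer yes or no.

n = 56; E_i = n·p_i = [12.44, 31.11, 12.44]
χ² = (23−12.44)²/12.44 + (15−31.11)²/31.11 + (18−12.44)²/12.44 = 19.7768
df = 2
p-value (upper-tail) = 0.00005
At α=0.01: p < α → reject H₀

reject H₀: yes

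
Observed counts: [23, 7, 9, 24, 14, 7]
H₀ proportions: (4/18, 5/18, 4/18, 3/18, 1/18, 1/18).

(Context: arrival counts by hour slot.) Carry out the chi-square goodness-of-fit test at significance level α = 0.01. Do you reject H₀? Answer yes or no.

reject H₀: yes

n = 84; E_i = n·p_i = [18.67, 23.33, 18.67, 14.00, 4.67, 4.67]
χ² = (23−18.67)²/18.67 + (7−23.33)²/23.33 + (9−18.67)²/18.67 + (24−14.00)²/14.00 + (14−4.67)²/4.67 + (7−4.67)²/4.67 = 44.4214
df = 5
p-value (upper-tail) = 0.00000
At α=0.01: p < α → reject H₀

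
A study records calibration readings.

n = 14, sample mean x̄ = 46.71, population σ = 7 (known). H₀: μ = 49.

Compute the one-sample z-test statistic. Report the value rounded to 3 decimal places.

SE = σ/√n = 7/√14 = 1.8708
z = (x̄−μ₀)/SE = (46.71−49)/1.8708 = -1.2241

test statistic = -1.224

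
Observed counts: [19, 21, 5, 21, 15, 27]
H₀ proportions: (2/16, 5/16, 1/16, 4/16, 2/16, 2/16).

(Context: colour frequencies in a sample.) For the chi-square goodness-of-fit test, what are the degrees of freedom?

degrees of freedom = 5

df = k − 1 = 6 − 1 = 5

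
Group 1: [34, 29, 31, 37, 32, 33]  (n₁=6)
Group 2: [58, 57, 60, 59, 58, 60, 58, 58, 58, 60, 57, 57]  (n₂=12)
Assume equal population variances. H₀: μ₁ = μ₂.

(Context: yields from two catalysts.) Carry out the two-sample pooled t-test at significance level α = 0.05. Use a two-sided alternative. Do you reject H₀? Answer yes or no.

reject H₀: yes

x̄₁=32.667, s₁=2.733, n₁=6
x̄₂=58.333, s₂=1.155, n₂=12
s_p² = [5·2.733² + 11·1.155²]/16 = 3.2500
SE = √(s_p²·(1/6+1/12)) = 0.9014
t = (32.667−58.333)/0.9014 = -28.4746
df = 16
p-value (two-sided) = 0.00000
At α=0.05: p < α → reject H₀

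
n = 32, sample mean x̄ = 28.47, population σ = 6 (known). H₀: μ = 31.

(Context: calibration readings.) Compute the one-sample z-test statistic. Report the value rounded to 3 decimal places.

SE = σ/√n = 6/√32 = 1.0607
z = (x̄−μ₀)/SE = (28.47−31)/1.0607 = -2.3853

test statistic = -2.385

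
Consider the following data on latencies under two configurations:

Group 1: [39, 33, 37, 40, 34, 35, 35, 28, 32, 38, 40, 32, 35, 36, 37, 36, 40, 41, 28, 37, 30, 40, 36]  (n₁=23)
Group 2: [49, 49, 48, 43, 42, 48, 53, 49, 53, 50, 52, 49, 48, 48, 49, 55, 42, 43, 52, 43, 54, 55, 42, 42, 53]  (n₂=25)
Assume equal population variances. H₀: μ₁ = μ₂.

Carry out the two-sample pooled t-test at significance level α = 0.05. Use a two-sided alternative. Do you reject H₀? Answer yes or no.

x̄₁=35.609, s₁=3.775, n₁=23
x̄₂=48.440, s₂=4.398, n₂=25
s_p² = [22·3.775² + 24·4.398²]/46 = 16.9052
SE = √(s_p²·(1/23+1/25)) = 1.1879
t = (35.609−48.440)/1.1879 = -10.8013
df = 46
p-value (two-sided) = 0.00000
At α=0.05: p < α → reject H₀

reject H₀: yes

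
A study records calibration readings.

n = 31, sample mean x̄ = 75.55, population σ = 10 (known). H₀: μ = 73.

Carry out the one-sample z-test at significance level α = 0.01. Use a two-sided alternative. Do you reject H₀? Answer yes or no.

SE = σ/√n = 10/√31 = 1.7961
z = (x̄−μ₀)/SE = (75.55−73)/1.7961 = 1.4198
p-value (two-sided) = 0.15567
At α=0.01: p ≥ α → fail to reject H₀

reject H₀: no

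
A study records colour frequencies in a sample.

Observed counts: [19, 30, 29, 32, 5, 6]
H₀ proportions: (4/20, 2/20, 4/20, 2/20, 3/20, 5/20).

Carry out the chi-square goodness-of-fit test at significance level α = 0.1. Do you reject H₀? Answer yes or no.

reject H₀: yes

n = 121; E_i = n·p_i = [24.20, 12.10, 24.20, 12.10, 18.15, 30.25]
χ² = (19−24.20)²/24.20 + (30−12.10)²/12.10 + (29−24.20)²/24.20 + (32−12.10)²/12.10 + (5−18.15)²/18.15 + (6−30.25)²/30.25 = 90.2452
df = 5
p-value (upper-tail) = 0.00000
At α=0.1: p < α → reject H₀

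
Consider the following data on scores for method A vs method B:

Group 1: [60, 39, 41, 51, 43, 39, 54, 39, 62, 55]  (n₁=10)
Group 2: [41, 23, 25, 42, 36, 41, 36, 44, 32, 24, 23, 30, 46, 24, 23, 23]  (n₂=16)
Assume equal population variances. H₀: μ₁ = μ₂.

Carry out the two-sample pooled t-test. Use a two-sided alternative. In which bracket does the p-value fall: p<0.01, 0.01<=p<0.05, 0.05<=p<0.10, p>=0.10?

p-value bracket: p<0.01

x̄₁=48.300, s₁=9.129, n₁=10
x̄₂=32.062, s₂=8.714, n₂=16
s_p² = [9·9.129² + 15·8.714²]/24 = 78.7099
SE = √(s_p²·(1/10+1/16)) = 3.5764
t = (48.300−32.062)/3.5764 = 4.5402
df = 24
p-value (two-sided) = 0.00013
→ bracket: p<0.01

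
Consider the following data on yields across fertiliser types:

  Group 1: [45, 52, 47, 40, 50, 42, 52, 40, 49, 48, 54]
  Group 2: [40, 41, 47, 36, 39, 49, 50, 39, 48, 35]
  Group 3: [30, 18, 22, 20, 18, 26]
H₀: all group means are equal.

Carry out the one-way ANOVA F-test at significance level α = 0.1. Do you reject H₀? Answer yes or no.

reject H₀: yes

Group means [47.18, 42.40, 22.33], grand mean 39.889
SSB = Σnᵢ(x̄ᵢ−x̄)² = 2497.297; SSW = ΣΣ(x−x̄ᵢ)² = 635.370
MSB = 2497.297/2 = 1248.6485; MSW = 635.370/24 = 26.4737
F = MSB/MSW = 47.1656
df = (2, 24)
p-value (upper-tail) = 0.00000
At α=0.1: p < α → reject H₀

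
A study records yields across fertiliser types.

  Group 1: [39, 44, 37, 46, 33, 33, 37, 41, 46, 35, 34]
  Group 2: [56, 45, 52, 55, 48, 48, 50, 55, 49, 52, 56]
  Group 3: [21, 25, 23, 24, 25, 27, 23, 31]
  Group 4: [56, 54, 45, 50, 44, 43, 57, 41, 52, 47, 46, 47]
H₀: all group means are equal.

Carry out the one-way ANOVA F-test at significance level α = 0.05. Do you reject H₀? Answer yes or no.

Group means [38.64, 51.45, 24.88, 48.50], grand mean 42.190
SSB = Σnᵢ(x̄ᵢ−x̄)² = 3959.328; SSW = ΣΣ(x−x̄ᵢ)² = 755.148
MSB = 3959.328/3 = 1319.7762; MSW = 755.148/38 = 19.8723
F = MSB/MSW = 66.4128
df = (3, 38)
p-value (upper-tail) = 0.00000
At α=0.05: p < α → reject H₀

reject H₀: yes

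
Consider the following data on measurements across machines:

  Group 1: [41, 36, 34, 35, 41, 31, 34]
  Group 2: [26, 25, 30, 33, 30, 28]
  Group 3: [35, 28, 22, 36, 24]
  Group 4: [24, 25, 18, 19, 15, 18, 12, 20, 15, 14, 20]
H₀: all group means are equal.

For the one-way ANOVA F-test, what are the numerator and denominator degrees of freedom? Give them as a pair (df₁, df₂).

degrees of freedom = [3, 25]

k = 4 groups, N = 29 total
df = (k−1, N−k) = (4−1, 29−4) = (3, 25)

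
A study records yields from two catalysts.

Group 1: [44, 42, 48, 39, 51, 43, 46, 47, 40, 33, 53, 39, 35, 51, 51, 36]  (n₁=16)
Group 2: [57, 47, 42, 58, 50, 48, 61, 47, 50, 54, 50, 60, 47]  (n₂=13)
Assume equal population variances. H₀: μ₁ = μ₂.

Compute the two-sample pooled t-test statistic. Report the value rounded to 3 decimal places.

x̄₁=43.625, s₁=6.281, n₁=16
x̄₂=51.615, s₂=5.853, n₂=13
s_p² = [15·6.281² + 12·5.853²]/27 = 37.1417
SE = √(s_p²·(1/16+1/13)) = 2.2756
t = (43.625−51.615)/2.2756 = -3.5113
df = 27

test statistic = -3.511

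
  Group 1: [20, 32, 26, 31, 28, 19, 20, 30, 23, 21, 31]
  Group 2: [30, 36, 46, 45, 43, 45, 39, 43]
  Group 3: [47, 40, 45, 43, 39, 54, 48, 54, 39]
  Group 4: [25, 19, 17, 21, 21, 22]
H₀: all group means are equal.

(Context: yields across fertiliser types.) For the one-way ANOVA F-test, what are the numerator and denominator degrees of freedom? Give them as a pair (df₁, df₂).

k = 4 groups, N = 34 total
df = (k−1, N−k) = (4−1, 34−4) = (3, 30)

degrees of freedom = [3, 30]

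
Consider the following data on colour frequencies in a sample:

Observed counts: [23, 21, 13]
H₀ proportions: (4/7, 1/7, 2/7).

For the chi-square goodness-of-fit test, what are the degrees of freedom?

df = k − 1 = 3 − 1 = 2

degrees of freedom = 2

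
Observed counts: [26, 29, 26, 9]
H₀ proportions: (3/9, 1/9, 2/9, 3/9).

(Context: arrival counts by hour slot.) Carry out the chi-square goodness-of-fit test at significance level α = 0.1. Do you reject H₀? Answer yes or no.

n = 90; E_i = n·p_i = [30.00, 10.00, 20.00, 30.00]
χ² = (26−30.00)²/30.00 + (29−10.00)²/10.00 + (26−20.00)²/20.00 + (9−30.00)²/30.00 = 53.1333
df = 3
p-value (upper-tail) = 0.00000
At α=0.1: p < α → reject H₀

reject H₀: yes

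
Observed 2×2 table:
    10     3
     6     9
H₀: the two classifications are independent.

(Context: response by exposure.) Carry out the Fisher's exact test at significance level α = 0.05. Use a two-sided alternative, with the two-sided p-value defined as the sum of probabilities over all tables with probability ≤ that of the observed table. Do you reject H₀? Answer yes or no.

Margins: r₁=13, r₂=15, c₁=16, c₂=12, n=28
p_obs = C(13,10)·C(15,6)/C(28,16); sum pmf over tables with pmf ≤ p_obs
p-value (two-sided) = 0.06707
At α=0.05: p ≥ α → fail to reject H₀

reject H₀: no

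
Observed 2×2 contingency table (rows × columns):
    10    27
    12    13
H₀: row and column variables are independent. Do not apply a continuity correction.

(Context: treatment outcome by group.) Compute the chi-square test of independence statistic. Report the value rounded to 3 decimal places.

test statistic = 2.867

Row totals [37, 25], col totals [22, 40], n=62
χ² = (10−13.13)²/13.13 + (27−23.87)²/23.87 + (12−8.87)²/8.87 + (13−16.13)²/16.13 = 2.8666
df = 1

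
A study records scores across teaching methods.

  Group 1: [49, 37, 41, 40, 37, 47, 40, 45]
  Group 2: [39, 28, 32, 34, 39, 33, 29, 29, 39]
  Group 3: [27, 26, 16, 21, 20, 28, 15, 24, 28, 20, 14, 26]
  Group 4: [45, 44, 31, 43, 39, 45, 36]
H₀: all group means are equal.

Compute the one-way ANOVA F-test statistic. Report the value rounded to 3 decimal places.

test statistic = 34.226

Group means [42.00, 33.56, 22.08, 40.43], grand mean 32.944
SSB = Σnᵢ(x̄ᵢ−x̄)² = 2467.036; SSW = ΣΣ(x−x̄ᵢ)² = 768.853
MSB = 2467.036/3 = 822.3452; MSW = 768.853/32 = 24.0267
F = MSB/MSW = 34.2264
df = (3, 32)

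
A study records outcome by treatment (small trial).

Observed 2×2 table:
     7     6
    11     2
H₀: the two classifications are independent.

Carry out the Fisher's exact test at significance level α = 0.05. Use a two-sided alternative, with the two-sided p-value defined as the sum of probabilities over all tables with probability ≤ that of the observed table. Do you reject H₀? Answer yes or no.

reject H₀: no

Margins: r₁=13, r₂=13, c₁=18, c₂=8, n=26
p_obs = C(13,7)·C(13,11)/C(26,18); sum pmf over tables with pmf ≤ p_obs
p-value (two-sided) = 0.20156
At α=0.05: p ≥ α → fail to reject H₀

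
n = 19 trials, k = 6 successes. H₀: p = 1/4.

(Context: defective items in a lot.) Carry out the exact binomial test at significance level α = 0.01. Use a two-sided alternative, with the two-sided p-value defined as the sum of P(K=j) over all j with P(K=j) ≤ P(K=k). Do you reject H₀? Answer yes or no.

reject H₀: no

Exact binomial: n=19, k=6, p₀=1/4=0.2500
P(X=j) = C(n,j)·p₀^j·(1−p₀)^(n−j); p = Σ P(X=j) over j with P(X=j) ≤ P(X=6)
p-value (two-sided) = 0.59534
At α=0.01: p ≥ α → fail to reject H₀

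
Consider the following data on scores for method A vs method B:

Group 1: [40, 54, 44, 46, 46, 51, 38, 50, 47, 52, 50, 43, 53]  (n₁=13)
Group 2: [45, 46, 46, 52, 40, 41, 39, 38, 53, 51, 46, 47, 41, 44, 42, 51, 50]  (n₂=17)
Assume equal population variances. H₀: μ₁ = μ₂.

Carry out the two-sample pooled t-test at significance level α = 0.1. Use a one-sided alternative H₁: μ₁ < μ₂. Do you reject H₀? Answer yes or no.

x̄₁=47.231, s₁=5.003, n₁=13
x̄₂=45.412, s₂=4.784, n₂=17
s_p² = [12·5.003² + 16·4.784²]/28 = 23.8009
SE = √(s_p²·(1/13+1/17)) = 1.7975
t = (47.231−45.412)/1.7975 = 1.0120
df = 28
p-value (one-sided, H₁ less) = 0.83989
At α=0.1: p ≥ α → fail to reject H₀

reject H₀: no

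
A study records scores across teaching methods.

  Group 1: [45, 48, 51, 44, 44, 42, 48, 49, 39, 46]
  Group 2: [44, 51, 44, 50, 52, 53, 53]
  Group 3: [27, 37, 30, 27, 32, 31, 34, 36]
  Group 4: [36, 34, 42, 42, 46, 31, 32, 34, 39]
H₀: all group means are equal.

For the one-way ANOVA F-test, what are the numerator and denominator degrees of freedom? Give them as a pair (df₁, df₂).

k = 4 groups, N = 34 total
df = (k−1, N−k) = (4−1, 34−4) = (3, 30)

degrees of freedom = [3, 30]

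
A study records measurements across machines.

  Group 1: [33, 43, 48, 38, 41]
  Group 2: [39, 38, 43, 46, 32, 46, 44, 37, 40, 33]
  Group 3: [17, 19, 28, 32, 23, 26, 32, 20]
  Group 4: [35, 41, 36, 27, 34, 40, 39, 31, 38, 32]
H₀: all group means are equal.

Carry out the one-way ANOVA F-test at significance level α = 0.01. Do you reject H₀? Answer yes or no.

Group means [40.60, 39.80, 24.62, 35.30], grand mean 34.879
SSB = Σnᵢ(x̄ᵢ−x̄)² = 1248.740; SSW = ΣΣ(x−x̄ᵢ)² = 760.775
MSB = 1248.740/3 = 416.2467; MSW = 760.775/29 = 26.2336
F = MSB/MSW = 15.8669
df = (3, 29)
p-value (upper-tail) = 0.00000
At α=0.01: p < α → reject H₀

reject H₀: yes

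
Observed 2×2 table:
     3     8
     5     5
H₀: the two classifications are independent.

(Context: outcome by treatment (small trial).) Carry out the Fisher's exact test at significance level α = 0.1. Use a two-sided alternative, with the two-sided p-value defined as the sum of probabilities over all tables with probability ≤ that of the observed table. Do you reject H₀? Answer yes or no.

reject H₀: no

Margins: r₁=11, r₂=10, c₁=8, c₂=13, n=21
p_obs = C(11,3)·C(10,5)/C(21,8); sum pmf over tables with pmf ≤ p_obs
p-value (two-sided) = 0.38700
At α=0.1: p ≥ α → fail to reject H₀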